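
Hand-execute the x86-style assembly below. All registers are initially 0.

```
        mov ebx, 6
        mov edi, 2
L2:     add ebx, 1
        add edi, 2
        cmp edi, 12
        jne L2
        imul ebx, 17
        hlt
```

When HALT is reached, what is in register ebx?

after mov ebx, 6: ebx=6
after mov edi, 2: edi=2
after add ebx, 1: ebx=6+1=7
after add edi, 2: edi=2+2=4
cmp edi, 12  (cmp 4,12)
jne L2: taken
after add ebx, 1: ebx=7+1=8
after add edi, 2: edi=4+2=6
cmp edi, 12  (cmp 6,12)
jne L2: taken
after add ebx, 1: ebx=8+1=9
after add edi, 2: edi=6+2=8
cmp edi, 12  (cmp 8,12)
jne L2: taken
after add ebx, 1: ebx=9+1=10
after add edi, 2: edi=8+2=10
cmp edi, 12  (cmp 10,12)
jne L2: taken
after add ebx, 1: ebx=10+1=11
after add edi, 2: edi=10+2=12
cmp edi, 12  (cmp 12,12)
jne L2: not taken
after imul ebx, 17: ebx=11*17=187
halt.

187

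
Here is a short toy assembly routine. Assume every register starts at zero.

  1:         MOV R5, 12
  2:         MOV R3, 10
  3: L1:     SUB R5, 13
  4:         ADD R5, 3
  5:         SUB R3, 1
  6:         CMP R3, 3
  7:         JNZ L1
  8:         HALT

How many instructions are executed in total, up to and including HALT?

38

after MOV R5, 12: R5=12
after MOV R3, 10: R3=10
after SUB R5, 13: R5=12-13=-1
after ADD R5, 3: R5=(-1)+3=2
after SUB R3, 1: R3=10-1=9
CMP R3, 3  (cmp 9,3)
JNZ L1: taken
after SUB R5, 13: R5=2-13=-11
after ADD R5, 3: R5=(-11)+3=-8
after SUB R3, 1: R3=9-1=8
CMP R3, 3  (cmp 8,3)
JNZ L1: taken
after SUB R5, 13: R5=(-8)-13=-21
after ADD R5, 3: R5=(-21)+3=-18
after SUB R3, 1: R3=8-1=7
CMP R3, 3  (cmp 7,3)
JNZ L1: taken
after SUB R5, 13: R5=(-18)-13=-31
after ADD R5, 3: R5=(-31)+3=-28
after SUB R3, 1: R3=7-1=6
CMP R3, 3  (cmp 6,3)
JNZ L1: taken
after SUB R5, 13: R5=(-28)-13=-41
after ADD R5, 3: R5=(-41)+3=-38
after SUB R3, 1: R3=6-1=5
CMP R3, 3  (cmp 5,3)
JNZ L1: taken
after SUB R5, 13: R5=(-38)-13=-51
after ADD R5, 3: R5=(-51)+3=-48
after SUB R3, 1: R3=5-1=4
CMP R3, 3  (cmp 4,3)
JNZ L1: taken
after SUB R5, 13: R5=(-48)-13=-61
after ADD R5, 3: R5=(-61)+3=-58
after SUB R3, 1: R3=4-1=3
CMP R3, 3  (cmp 3,3)
JNZ L1: not taken
halt.
Total executed instructions: 38.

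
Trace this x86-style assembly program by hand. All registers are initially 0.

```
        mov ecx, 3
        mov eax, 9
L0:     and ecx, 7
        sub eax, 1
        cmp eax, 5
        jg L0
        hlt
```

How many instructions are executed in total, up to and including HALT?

mov ecx, 3 → ecx=3
mov eax, 9 → eax=9
and ecx, 7 → ecx=3&7=3
sub eax, 1 → eax=9-1=8
cmp eax, 5  (cmp 8,5)
jg L0: taken
and ecx, 7 → ecx=3&7=3
sub eax, 1 → eax=8-1=7
cmp eax, 5  (cmp 7,5)
jg L0: taken
and ecx, 7 → ecx=3&7=3
sub eax, 1 → eax=7-1=6
cmp eax, 5  (cmp 6,5)
jg L0: taken
and ecx, 7 → ecx=3&7=3
sub eax, 1 → eax=6-1=5
cmp eax, 5  (cmp 5,5)
jg L0: not taken
halt.
Total executed instructions: 19.

19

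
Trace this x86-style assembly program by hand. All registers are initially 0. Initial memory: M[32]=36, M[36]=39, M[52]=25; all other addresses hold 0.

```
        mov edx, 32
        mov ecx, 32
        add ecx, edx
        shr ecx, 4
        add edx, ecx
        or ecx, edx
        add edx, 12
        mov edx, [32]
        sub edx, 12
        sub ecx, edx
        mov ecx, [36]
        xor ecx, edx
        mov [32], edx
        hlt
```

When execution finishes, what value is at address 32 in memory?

24

edx=32
ecx=32
ecx=32+32=64
ecx=64>>4=4
edx=32+4=36
ecx=4|36=36
edx=36+12=48
edx=M[32]=36
edx=36-12=24
ecx=36-24=12
ecx=M[36]=39
ecx=39^24=63
mov [32], edx → M[32]=24
halt.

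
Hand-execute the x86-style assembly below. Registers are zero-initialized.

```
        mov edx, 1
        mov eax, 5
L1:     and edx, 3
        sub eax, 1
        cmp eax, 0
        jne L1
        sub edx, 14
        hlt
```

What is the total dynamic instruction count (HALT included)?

edx=1
eax=5
edx=1&3=1
eax=5-1=4
cmp eax, 0  (cmp 4,0)
jne L1: taken
edx=1&3=1
eax=4-1=3
cmp eax, 0  (cmp 3,0)
jne L1: taken
edx=1&3=1
eax=3-1=2
cmp eax, 0  (cmp 2,0)
jne L1: taken
edx=1&3=1
eax=2-1=1
cmp eax, 0  (cmp 1,0)
jne L1: taken
edx=1&3=1
eax=1-1=0
cmp eax, 0  (cmp 0,0)
jne L1: not taken
edx=1-14=-13
halt.
Total executed instructions: 24.

24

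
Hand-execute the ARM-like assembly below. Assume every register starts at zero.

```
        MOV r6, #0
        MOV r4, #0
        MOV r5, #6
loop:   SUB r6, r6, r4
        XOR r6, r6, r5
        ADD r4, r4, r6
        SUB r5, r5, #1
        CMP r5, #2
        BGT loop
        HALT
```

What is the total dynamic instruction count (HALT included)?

28

MOV r6, #0 → r6=0
MOV r4, #0 → r4=0
MOV r5, #6 → r5=6
SUB r6, r6, r4 → r6=0-0=0
XOR r6, r6, r5 → r6=0^6=6
ADD r4, r4, r6 → r4=0+6=6
SUB r5, r5, #1 → r5=6-1=5
CMP r5, #2  (cmp 5,2)
BGT loop: taken
SUB r6, r6, r4 → r6=6-6=0
XOR r6, r6, r5 → r6=0^5=5
ADD r4, r4, r6 → r4=6+5=11
SUB r5, r5, #1 → r5=5-1=4
CMP r5, #2  (cmp 4,2)
BGT loop: taken
SUB r6, r6, r4 → r6=5-11=-6
XOR r6, r6, r5 → r6=(-6)^4=-2
ADD r4, r4, r6 → r4=11+(-2)=9
SUB r5, r5, #1 → r5=4-1=3
CMP r5, #2  (cmp 3,2)
BGT loop: taken
SUB r6, r6, r4 → r6=(-2)-9=-11
XOR r6, r6, r5 → r6=(-11)^3=-10
ADD r4, r4, r6 → r4=9+(-10)=-1
SUB r5, r5, #1 → r5=3-1=2
CMP r5, #2  (cmp 2,2)
BGT loop: not taken
halt.
Total executed instructions: 28.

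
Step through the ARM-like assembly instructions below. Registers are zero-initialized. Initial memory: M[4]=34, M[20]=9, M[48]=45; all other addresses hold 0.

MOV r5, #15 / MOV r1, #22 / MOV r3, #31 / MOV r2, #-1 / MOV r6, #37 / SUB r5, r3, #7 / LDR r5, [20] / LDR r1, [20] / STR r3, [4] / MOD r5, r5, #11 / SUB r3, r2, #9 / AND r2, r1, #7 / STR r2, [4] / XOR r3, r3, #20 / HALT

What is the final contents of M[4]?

MOV r5, #15 → r5=15
MOV r1, #22 → r1=22
MOV r3, #31 → r3=31
MOV r2, #-1 → r2=-1
MOV r6, #37 → r6=37
SUB r5, r3, #7 → r5=31-7=24
LDR r5, [20] → r5=M[20]=9
LDR r1, [20] → r1=M[20]=9
STR r3, [4] → M[4]=31
MOD r5, r5, #11 → r5=9%11=9
SUB r3, r2, #9 → r3=(-1)-9=-10
AND r2, r1, #7 → r2=9&7=1
STR r2, [4] → M[4]=1
XOR r3, r3, #20 → r3=(-10)^20=-30
halt.

1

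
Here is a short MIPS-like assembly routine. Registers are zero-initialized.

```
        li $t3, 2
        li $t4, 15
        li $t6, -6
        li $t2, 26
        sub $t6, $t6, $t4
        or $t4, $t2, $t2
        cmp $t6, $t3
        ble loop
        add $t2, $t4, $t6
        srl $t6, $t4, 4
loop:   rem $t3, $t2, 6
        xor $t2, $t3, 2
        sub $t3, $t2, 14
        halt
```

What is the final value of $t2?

$t3=2
$t4=15
$t6=-6
$t2=26
$t6=(-6)-15=-21
$t4=26|26=26
cmp $t6, $t3  (cmp -21,2)
ble loop: taken
$t3=26%6=2
$t2=2^2=0
$t3=0-14=-14
halt.

0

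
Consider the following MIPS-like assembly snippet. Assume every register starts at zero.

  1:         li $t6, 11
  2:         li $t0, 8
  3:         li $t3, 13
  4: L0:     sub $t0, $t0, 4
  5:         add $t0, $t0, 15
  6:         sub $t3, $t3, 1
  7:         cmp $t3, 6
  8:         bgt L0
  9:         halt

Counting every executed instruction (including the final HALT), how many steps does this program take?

39

$t6=11
$t0=8
$t3=13
$t0=8-4=4
$t0=4+15=19
$t3=13-1=12
cmp $t3, 6  (cmp 12,6)
bgt L0: taken
$t0=19-4=15
$t0=15+15=30
$t3=12-1=11
cmp $t3, 6  (cmp 11,6)
bgt L0: taken
$t0=30-4=26
$t0=26+15=41
$t3=11-1=10
cmp $t3, 6  (cmp 10,6)
bgt L0: taken
$t0=41-4=37
$t0=37+15=52
$t3=10-1=9
cmp $t3, 6  (cmp 9,6)
bgt L0: taken
$t0=52-4=48
$t0=48+15=63
$t3=9-1=8
cmp $t3, 6  (cmp 8,6)
bgt L0: taken
$t0=63-4=59
$t0=59+15=74
$t3=8-1=7
cmp $t3, 6  (cmp 7,6)
bgt L0: taken
$t0=74-4=70
$t0=70+15=85
$t3=7-1=6
cmp $t3, 6  (cmp 6,6)
bgt L0: not taken
halt.
Total executed instructions: 39.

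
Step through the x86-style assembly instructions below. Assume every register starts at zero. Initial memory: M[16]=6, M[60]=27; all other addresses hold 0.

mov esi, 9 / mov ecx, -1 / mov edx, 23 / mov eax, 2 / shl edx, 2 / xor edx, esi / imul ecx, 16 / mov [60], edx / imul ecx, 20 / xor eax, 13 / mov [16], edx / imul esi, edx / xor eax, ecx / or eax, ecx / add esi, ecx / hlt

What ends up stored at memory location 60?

after mov esi, 9: esi=9
after mov ecx, -1: ecx=-1
after mov edx, 23: edx=23
after mov eax, 2: eax=2
after shl edx, 2: edx=23<<2=92
after xor edx, esi: edx=92^9=85
after imul ecx, 16: ecx=(-1)*16=-16
mov [60], edx → M[60]=85
after imul ecx, 20: ecx=(-16)*20=-320
after xor eax, 13: eax=2^13=15
mov [16], edx → M[16]=85
after imul esi, edx: esi=9*85=765
after xor eax, ecx: eax=15^(-320)=-305
after or eax, ecx: eax=(-305)|(-320)=-305
after add esi, ecx: esi=765+(-320)=445
halt.

85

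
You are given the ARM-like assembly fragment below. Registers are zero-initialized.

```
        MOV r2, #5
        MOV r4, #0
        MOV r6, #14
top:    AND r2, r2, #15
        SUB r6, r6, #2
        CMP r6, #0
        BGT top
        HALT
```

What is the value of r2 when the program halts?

5

MOV r2, #5 → r2=5
MOV r4, #0 → r4=0
MOV r6, #14 → r6=14
AND r2, r2, #15 → r2=5&15=5
SUB r6, r6, #2 → r6=14-2=12
CMP r6, #0  (cmp 12,0)
BGT top: taken
AND r2, r2, #15 → r2=5&15=5
SUB r6, r6, #2 → r6=12-2=10
CMP r6, #0  (cmp 10,0)
BGT top: taken
AND r2, r2, #15 → r2=5&15=5
SUB r6, r6, #2 → r6=10-2=8
CMP r6, #0  (cmp 8,0)
BGT top: taken
AND r2, r2, #15 → r2=5&15=5
SUB r6, r6, #2 → r6=8-2=6
CMP r6, #0  (cmp 6,0)
BGT top: taken
AND r2, r2, #15 → r2=5&15=5
SUB r6, r6, #2 → r6=6-2=4
CMP r6, #0  (cmp 4,0)
BGT top: taken
AND r2, r2, #15 → r2=5&15=5
SUB r6, r6, #2 → r6=4-2=2
CMP r6, #0  (cmp 2,0)
BGT top: taken
AND r2, r2, #15 → r2=5&15=5
SUB r6, r6, #2 → r6=2-2=0
CMP r6, #0  (cmp 0,0)
BGT top: not taken
halt.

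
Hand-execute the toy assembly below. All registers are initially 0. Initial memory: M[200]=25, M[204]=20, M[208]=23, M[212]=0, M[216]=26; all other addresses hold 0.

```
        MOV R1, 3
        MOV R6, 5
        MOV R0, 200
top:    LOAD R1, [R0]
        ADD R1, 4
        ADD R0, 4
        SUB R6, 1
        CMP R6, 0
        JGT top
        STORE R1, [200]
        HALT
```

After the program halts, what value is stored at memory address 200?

30

MOV R1, 3 → R1=3
MOV R6, 5 → R6=5
MOV R0, 200 → R0=200
LOAD R1, [R0] → R1=M[200]=25
ADD R1, 4 → R1=25+4=29
ADD R0, 4 → R0=200+4=204
SUB R6, 1 → R6=5-1=4
CMP R6, 0  (cmp 4,0)
JGT top: taken
LOAD R1, [R0] → R1=M[204]=20
ADD R1, 4 → R1=20+4=24
ADD R0, 4 → R0=204+4=208
SUB R6, 1 → R6=4-1=3
CMP R6, 0  (cmp 3,0)
JGT top: taken
LOAD R1, [R0] → R1=M[208]=23
ADD R1, 4 → R1=23+4=27
ADD R0, 4 → R0=208+4=212
SUB R6, 1 → R6=3-1=2
CMP R6, 0  (cmp 2,0)
JGT top: taken
LOAD R1, [R0] → R1=M[212]=0
ADD R1, 4 → R1=0+4=4
ADD R0, 4 → R0=212+4=216
SUB R6, 1 → R6=2-1=1
CMP R6, 0  (cmp 1,0)
JGT top: taken
LOAD R1, [R0] → R1=M[216]=26
ADD R1, 4 → R1=26+4=30
ADD R0, 4 → R0=216+4=220
SUB R6, 1 → R6=1-1=0
CMP R6, 0  (cmp 0,0)
JGT top: not taken
STORE R1, [200] → M[200]=30
halt.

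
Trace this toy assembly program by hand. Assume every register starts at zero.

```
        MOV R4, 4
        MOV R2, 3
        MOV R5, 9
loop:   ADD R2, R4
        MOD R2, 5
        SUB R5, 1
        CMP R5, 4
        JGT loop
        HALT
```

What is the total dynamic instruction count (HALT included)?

R4=4
R2=3
R5=9
R2=3+4=7
R2=7%5=2
R5=9-1=8
CMP R5, 4  (cmp 8,4)
JGT loop: taken
R2=2+4=6
R2=6%5=1
R5=8-1=7
CMP R5, 4  (cmp 7,4)
JGT loop: taken
R2=1+4=5
R2=5%5=0
R5=7-1=6
CMP R5, 4  (cmp 6,4)
JGT loop: taken
R2=0+4=4
R2=4%5=4
R5=6-1=5
CMP R5, 4  (cmp 5,4)
JGT loop: taken
R2=4+4=8
R2=8%5=3
R5=5-1=4
CMP R5, 4  (cmp 4,4)
JGT loop: not taken
halt.
Total executed instructions: 29.

29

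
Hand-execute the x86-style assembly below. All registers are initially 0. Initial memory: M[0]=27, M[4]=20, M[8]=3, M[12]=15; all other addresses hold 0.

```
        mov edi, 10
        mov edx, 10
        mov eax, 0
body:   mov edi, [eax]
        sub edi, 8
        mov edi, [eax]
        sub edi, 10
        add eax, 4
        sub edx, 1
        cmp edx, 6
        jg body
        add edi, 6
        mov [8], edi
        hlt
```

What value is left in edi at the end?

after mov edi, 10: edi=10
after mov edx, 10: edx=10
after mov eax, 0: eax=0
after mov edi, [eax]: edi=M[0]=27
after sub edi, 8: edi=27-8=19
after mov edi, [eax]: edi=M[0]=27
after sub edi, 10: edi=27-10=17
after add eax, 4: eax=0+4=4
after sub edx, 1: edx=10-1=9
cmp edx, 6  (cmp 9,6)
jg body: taken
after mov edi, [eax]: edi=M[4]=20
after sub edi, 8: edi=20-8=12
after mov edi, [eax]: edi=M[4]=20
after sub edi, 10: edi=20-10=10
after add eax, 4: eax=4+4=8
after sub edx, 1: edx=9-1=8
cmp edx, 6  (cmp 8,6)
jg body: taken
after mov edi, [eax]: edi=M[8]=3
after sub edi, 8: edi=3-8=-5
after mov edi, [eax]: edi=M[8]=3
after sub edi, 10: edi=3-10=-7
after add eax, 4: eax=8+4=12
after sub edx, 1: edx=8-1=7
cmp edx, 6  (cmp 7,6)
jg body: taken
after mov edi, [eax]: edi=M[12]=15
after sub edi, 8: edi=15-8=7
after mov edi, [eax]: edi=M[12]=15
after sub edi, 10: edi=15-10=5
after add eax, 4: eax=12+4=16
after sub edx, 1: edx=7-1=6
cmp edx, 6  (cmp 6,6)
jg body: not taken
after add edi, 6: edi=5+6=11
mov [8], edi → M[8]=11
halt.

11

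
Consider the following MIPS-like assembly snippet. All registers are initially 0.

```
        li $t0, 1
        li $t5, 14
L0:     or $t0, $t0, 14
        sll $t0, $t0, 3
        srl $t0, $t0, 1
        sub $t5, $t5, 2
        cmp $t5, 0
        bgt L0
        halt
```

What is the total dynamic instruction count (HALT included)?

after li $t0, 1: $t0=1
after li $t5, 14: $t5=14
after or $t0, $t0, 14: $t0=1|14=15
after sll $t0, $t0, 3: $t0=15<<3=120
after srl $t0, $t0, 1: $t0=120>>1=60
after sub $t5, $t5, 2: $t5=14-2=12
cmp $t5, 0  (cmp 12,0)
bgt L0: taken
after or $t0, $t0, 14: $t0=60|14=62
after sll $t0, $t0, 3: $t0=62<<3=496
after srl $t0, $t0, 1: $t0=496>>1=248
after sub $t5, $t5, 2: $t5=12-2=10
cmp $t5, 0  (cmp 10,0)
bgt L0: taken
after or $t0, $t0, 14: $t0=248|14=254
after sll $t0, $t0, 3: $t0=254<<3=2032
after srl $t0, $t0, 1: $t0=2032>>1=1016
after sub $t5, $t5, 2: $t5=10-2=8
cmp $t5, 0  (cmp 8,0)
bgt L0: taken
after or $t0, $t0, 14: $t0=1016|14=1022
after sll $t0, $t0, 3: $t0=1022<<3=8176
after srl $t0, $t0, 1: $t0=8176>>1=4088
after sub $t5, $t5, 2: $t5=8-2=6
cmp $t5, 0  (cmp 6,0)
bgt L0: taken
after or $t0, $t0, 14: $t0=4088|14=4094
after sll $t0, $t0, 3: $t0=4094<<3=32752
after srl $t0, $t0, 1: $t0=32752>>1=16376
after sub $t5, $t5, 2: $t5=6-2=4
cmp $t5, 0  (cmp 4,0)
bgt L0: taken
after or $t0, $t0, 14: $t0=16376|14=16382
after sll $t0, $t0, 3: $t0=16382<<3=131056
after srl $t0, $t0, 1: $t0=131056>>1=65528
after sub $t5, $t5, 2: $t5=4-2=2
cmp $t5, 0  (cmp 2,0)
bgt L0: taken
after or $t0, $t0, 14: $t0=65528|14=65534
after sll $t0, $t0, 3: $t0=65534<<3=524272
after srl $t0, $t0, 1: $t0=524272>>1=262136
after sub $t5, $t5, 2: $t5=2-2=0
cmp $t5, 0  (cmp 0,0)
bgt L0: not taken
halt.
Total executed instructions: 45.

45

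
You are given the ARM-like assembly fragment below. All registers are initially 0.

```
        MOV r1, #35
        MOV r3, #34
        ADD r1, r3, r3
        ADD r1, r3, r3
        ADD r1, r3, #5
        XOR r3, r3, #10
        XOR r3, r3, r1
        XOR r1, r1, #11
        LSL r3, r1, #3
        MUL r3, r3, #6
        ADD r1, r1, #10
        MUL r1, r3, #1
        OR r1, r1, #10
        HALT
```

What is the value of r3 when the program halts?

2112

MOV r1, #35 → r1=35
MOV r3, #34 → r3=34
ADD r1, r3, r3 → r1=34+34=68
ADD r1, r3, r3 → r1=34+34=68
ADD r1, r3, #5 → r1=34+5=39
XOR r3, r3, #10 → r3=34^10=40
XOR r3, r3, r1 → r3=40^39=15
XOR r1, r1, #11 → r1=39^11=44
LSL r3, r1, #3 → r3=44<<3=352
MUL r3, r3, #6 → r3=352*6=2112
ADD r1, r1, #10 → r1=44+10=54
MUL r1, r3, #1 → r1=2112*1=2112
OR r1, r1, #10 → r1=2112|10=2122
halt.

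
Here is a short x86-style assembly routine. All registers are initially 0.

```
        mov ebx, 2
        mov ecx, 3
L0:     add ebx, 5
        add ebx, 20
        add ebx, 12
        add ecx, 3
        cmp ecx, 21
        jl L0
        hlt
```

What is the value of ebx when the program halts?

mov ebx, 2 → ebx=2
mov ecx, 3 → ecx=3
add ebx, 5 → ebx=2+5=7
add ebx, 20 → ebx=7+20=27
add ebx, 12 → ebx=27+12=39
add ecx, 3 → ecx=3+3=6
cmp ecx, 21  (cmp 6,21)
jl L0: taken
add ebx, 5 → ebx=39+5=44
add ebx, 20 → ebx=44+20=64
add ebx, 12 → ebx=64+12=76
add ecx, 3 → ecx=6+3=9
cmp ecx, 21  (cmp 9,21)
jl L0: taken
add ebx, 5 → ebx=76+5=81
add ebx, 20 → ebx=81+20=101
add ebx, 12 → ebx=101+12=113
add ecx, 3 → ecx=9+3=12
cmp ecx, 21  (cmp 12,21)
jl L0: taken
add ebx, 5 → ebx=113+5=118
add ebx, 20 → ebx=118+20=138
add ebx, 12 → ebx=138+12=150
add ecx, 3 → ecx=12+3=15
cmp ecx, 21  (cmp 15,21)
jl L0: taken
add ebx, 5 → ebx=150+5=155
add ebx, 20 → ebx=155+20=175
add ebx, 12 → ebx=175+12=187
add ecx, 3 → ecx=15+3=18
cmp ecx, 21  (cmp 18,21)
jl L0: taken
add ebx, 5 → ebx=187+5=192
add ebx, 20 → ebx=192+20=212
add ebx, 12 → ebx=212+12=224
add ecx, 3 → ecx=18+3=21
cmp ecx, 21  (cmp 21,21)
jl L0: not taken
halt.

224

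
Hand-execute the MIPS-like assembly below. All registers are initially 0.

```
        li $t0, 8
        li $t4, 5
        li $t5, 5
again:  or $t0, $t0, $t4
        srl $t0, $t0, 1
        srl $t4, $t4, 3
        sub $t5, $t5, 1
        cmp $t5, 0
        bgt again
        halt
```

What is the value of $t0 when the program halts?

after li $t0, 8: $t0=8
after li $t4, 5: $t4=5
after li $t5, 5: $t5=5
after or $t0, $t0, $t4: $t0=8|5=13
after srl $t0, $t0, 1: $t0=13>>1=6
after srl $t4, $t4, 3: $t4=5>>3=0
after sub $t5, $t5, 1: $t5=5-1=4
cmp $t5, 0  (cmp 4,0)
bgt again: taken
after or $t0, $t0, $t4: $t0=6|0=6
after srl $t0, $t0, 1: $t0=6>>1=3
after srl $t4, $t4, 3: $t4=0>>3=0
after sub $t5, $t5, 1: $t5=4-1=3
cmp $t5, 0  (cmp 3,0)
bgt again: taken
after or $t0, $t0, $t4: $t0=3|0=3
after srl $t0, $t0, 1: $t0=3>>1=1
after srl $t4, $t4, 3: $t4=0>>3=0
after sub $t5, $t5, 1: $t5=3-1=2
cmp $t5, 0  (cmp 2,0)
bgt again: taken
after or $t0, $t0, $t4: $t0=1|0=1
after srl $t0, $t0, 1: $t0=1>>1=0
after srl $t4, $t4, 3: $t4=0>>3=0
after sub $t5, $t5, 1: $t5=2-1=1
cmp $t5, 0  (cmp 1,0)
bgt again: taken
after or $t0, $t0, $t4: $t0=0|0=0
after srl $t0, $t0, 1: $t0=0>>1=0
after srl $t4, $t4, 3: $t4=0>>3=0
after sub $t5, $t5, 1: $t5=1-1=0
cmp $t5, 0  (cmp 0,0)
bgt again: not taken
halt.

0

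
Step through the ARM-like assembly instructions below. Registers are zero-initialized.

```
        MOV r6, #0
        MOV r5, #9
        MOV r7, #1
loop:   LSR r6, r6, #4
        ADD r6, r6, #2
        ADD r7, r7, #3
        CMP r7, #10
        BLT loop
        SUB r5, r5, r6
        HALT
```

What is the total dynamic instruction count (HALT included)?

20

r6=0
r5=9
r7=1
r6=0>>4=0
r6=0+2=2
r7=1+3=4
CMP r7, #10  (cmp 4,10)
BLT loop: taken
r6=2>>4=0
r6=0+2=2
r7=4+3=7
CMP r7, #10  (cmp 7,10)
BLT loop: taken
r6=2>>4=0
r6=0+2=2
r7=7+3=10
CMP r7, #10  (cmp 10,10)
BLT loop: not taken
r5=9-2=7
halt.
Total executed instructions: 20.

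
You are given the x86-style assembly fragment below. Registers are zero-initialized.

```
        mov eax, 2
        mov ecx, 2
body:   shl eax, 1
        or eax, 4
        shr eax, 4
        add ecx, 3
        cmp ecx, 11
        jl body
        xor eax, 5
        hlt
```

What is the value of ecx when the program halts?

mov eax, 2 → eax=2
mov ecx, 2 → ecx=2
shl eax, 1 → eax=2<<1=4
or eax, 4 → eax=4|4=4
shr eax, 4 → eax=4>>4=0
add ecx, 3 → ecx=2+3=5
cmp ecx, 11  (cmp 5,11)
jl body: taken
shl eax, 1 → eax=0<<1=0
or eax, 4 → eax=0|4=4
shr eax, 4 → eax=4>>4=0
add ecx, 3 → ecx=5+3=8
cmp ecx, 11  (cmp 8,11)
jl body: taken
shl eax, 1 → eax=0<<1=0
or eax, 4 → eax=0|4=4
shr eax, 4 → eax=4>>4=0
add ecx, 3 → ecx=8+3=11
cmp ecx, 11  (cmp 11,11)
jl body: not taken
xor eax, 5 → eax=0^5=5
halt.

11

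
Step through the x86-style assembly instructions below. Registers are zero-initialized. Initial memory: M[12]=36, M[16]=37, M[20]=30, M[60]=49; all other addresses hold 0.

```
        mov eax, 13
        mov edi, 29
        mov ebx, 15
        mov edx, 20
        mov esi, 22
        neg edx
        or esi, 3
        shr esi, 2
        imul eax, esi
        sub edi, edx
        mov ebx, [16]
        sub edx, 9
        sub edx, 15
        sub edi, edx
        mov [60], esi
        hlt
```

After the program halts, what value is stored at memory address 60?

5

after mov eax, 13: eax=13
after mov edi, 29: edi=29
after mov ebx, 15: ebx=15
after mov edx, 20: edx=20
after mov esi, 22: esi=22
after neg edx: edx=-(20)=-20
after or esi, 3: esi=22|3=23
after shr esi, 2: esi=23>>2=5
after imul eax, esi: eax=13*5=65
after sub edi, edx: edi=29-(-20)=49
after mov ebx, [16]: ebx=M[16]=37
after sub edx, 9: edx=(-20)-9=-29
after sub edx, 15: edx=(-29)-15=-44
after sub edi, edx: edi=49-(-44)=93
mov [60], esi → M[60]=5
halt.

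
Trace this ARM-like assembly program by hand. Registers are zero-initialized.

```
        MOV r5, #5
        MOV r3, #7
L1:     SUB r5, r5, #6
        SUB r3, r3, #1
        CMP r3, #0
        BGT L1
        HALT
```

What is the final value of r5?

r5=5
r3=7
r5=5-6=-1
r3=7-1=6
CMP r3, #0  (cmp 6,0)
BGT L1: taken
r5=(-1)-6=-7
r3=6-1=5
CMP r3, #0  (cmp 5,0)
BGT L1: taken
r5=(-7)-6=-13
r3=5-1=4
CMP r3, #0  (cmp 4,0)
BGT L1: taken
r5=(-13)-6=-19
r3=4-1=3
CMP r3, #0  (cmp 3,0)
BGT L1: taken
r5=(-19)-6=-25
r3=3-1=2
CMP r3, #0  (cmp 2,0)
BGT L1: taken
r5=(-25)-6=-31
r3=2-1=1
CMP r3, #0  (cmp 1,0)
BGT L1: taken
r5=(-31)-6=-37
r3=1-1=0
CMP r3, #0  (cmp 0,0)
BGT L1: not taken
halt.

-37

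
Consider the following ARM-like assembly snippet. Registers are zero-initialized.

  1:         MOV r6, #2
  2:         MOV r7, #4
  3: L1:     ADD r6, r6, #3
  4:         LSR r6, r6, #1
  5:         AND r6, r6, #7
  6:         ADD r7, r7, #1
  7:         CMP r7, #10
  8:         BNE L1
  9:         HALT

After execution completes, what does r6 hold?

2

MOV r6, #2 → r6=2
MOV r7, #4 → r7=4
ADD r6, r6, #3 → r6=2+3=5
LSR r6, r6, #1 → r6=5>>1=2
AND r6, r6, #7 → r6=2&7=2
ADD r7, r7, #1 → r7=4+1=5
CMP r7, #10  (cmp 5,10)
BNE L1: taken
ADD r6, r6, #3 → r6=2+3=5
LSR r6, r6, #1 → r6=5>>1=2
AND r6, r6, #7 → r6=2&7=2
ADD r7, r7, #1 → r7=5+1=6
CMP r7, #10  (cmp 6,10)
BNE L1: taken
ADD r6, r6, #3 → r6=2+3=5
LSR r6, r6, #1 → r6=5>>1=2
AND r6, r6, #7 → r6=2&7=2
ADD r7, r7, #1 → r7=6+1=7
CMP r7, #10  (cmp 7,10)
BNE L1: taken
ADD r6, r6, #3 → r6=2+3=5
LSR r6, r6, #1 → r6=5>>1=2
AND r6, r6, #7 → r6=2&7=2
ADD r7, r7, #1 → r7=7+1=8
CMP r7, #10  (cmp 8,10)
BNE L1: taken
ADD r6, r6, #3 → r6=2+3=5
LSR r6, r6, #1 → r6=5>>1=2
AND r6, r6, #7 → r6=2&7=2
ADD r7, r7, #1 → r7=8+1=9
CMP r7, #10  (cmp 9,10)
BNE L1: taken
ADD r6, r6, #3 → r6=2+3=5
LSR r6, r6, #1 → r6=5>>1=2
AND r6, r6, #7 → r6=2&7=2
ADD r7, r7, #1 → r7=9+1=10
CMP r7, #10  (cmp 10,10)
BNE L1: not taken
halt.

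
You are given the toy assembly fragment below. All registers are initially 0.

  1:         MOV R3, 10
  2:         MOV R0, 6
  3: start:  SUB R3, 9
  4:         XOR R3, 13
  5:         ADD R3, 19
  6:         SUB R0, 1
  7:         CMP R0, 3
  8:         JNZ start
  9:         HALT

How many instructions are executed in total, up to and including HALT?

21

after MOV R3, 10: R3=10
after MOV R0, 6: R0=6
after SUB R3, 9: R3=10-9=1
after XOR R3, 13: R3=1^13=12
after ADD R3, 19: R3=12+19=31
after SUB R0, 1: R0=6-1=5
CMP R0, 3  (cmp 5,3)
JNZ start: taken
after SUB R3, 9: R3=31-9=22
after XOR R3, 13: R3=22^13=27
after ADD R3, 19: R3=27+19=46
after SUB R0, 1: R0=5-1=4
CMP R0, 3  (cmp 4,3)
JNZ start: taken
after SUB R3, 9: R3=46-9=37
after XOR R3, 13: R3=37^13=40
after ADD R3, 19: R3=40+19=59
after SUB R0, 1: R0=4-1=3
CMP R0, 3  (cmp 3,3)
JNZ start: not taken
halt.
Total executed instructions: 21.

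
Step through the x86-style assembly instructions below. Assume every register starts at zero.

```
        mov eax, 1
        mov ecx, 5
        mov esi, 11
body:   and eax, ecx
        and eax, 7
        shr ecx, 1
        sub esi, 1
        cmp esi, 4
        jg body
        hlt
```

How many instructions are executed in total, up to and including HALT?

46

after mov eax, 1: eax=1
after mov ecx, 5: ecx=5
after mov esi, 11: esi=11
after and eax, ecx: eax=1&5=1
after and eax, 7: eax=1&7=1
after shr ecx, 1: ecx=5>>1=2
after sub esi, 1: esi=11-1=10
cmp esi, 4  (cmp 10,4)
jg body: taken
after and eax, ecx: eax=1&2=0
after and eax, 7: eax=0&7=0
after shr ecx, 1: ecx=2>>1=1
after sub esi, 1: esi=10-1=9
cmp esi, 4  (cmp 9,4)
jg body: taken
after and eax, ecx: eax=0&1=0
after and eax, 7: eax=0&7=0
after shr ecx, 1: ecx=1>>1=0
after sub esi, 1: esi=9-1=8
cmp esi, 4  (cmp 8,4)
jg body: taken
after and eax, ecx: eax=0&0=0
after and eax, 7: eax=0&7=0
after shr ecx, 1: ecx=0>>1=0
after sub esi, 1: esi=8-1=7
cmp esi, 4  (cmp 7,4)
jg body: taken
after and eax, ecx: eax=0&0=0
after and eax, 7: eax=0&7=0
after shr ecx, 1: ecx=0>>1=0
after sub esi, 1: esi=7-1=6
cmp esi, 4  (cmp 6,4)
jg body: taken
after and eax, ecx: eax=0&0=0
after and eax, 7: eax=0&7=0
after shr ecx, 1: ecx=0>>1=0
after sub esi, 1: esi=6-1=5
cmp esi, 4  (cmp 5,4)
jg body: taken
after and eax, ecx: eax=0&0=0
after and eax, 7: eax=0&7=0
after shr ecx, 1: ecx=0>>1=0
after sub esi, 1: esi=5-1=4
cmp esi, 4  (cmp 4,4)
jg body: not taken
halt.
Total executed instructions: 46.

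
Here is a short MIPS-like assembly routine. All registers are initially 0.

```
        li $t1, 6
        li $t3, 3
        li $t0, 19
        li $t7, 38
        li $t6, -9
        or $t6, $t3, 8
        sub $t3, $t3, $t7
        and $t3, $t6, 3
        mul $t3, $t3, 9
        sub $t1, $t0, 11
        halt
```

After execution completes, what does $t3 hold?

27

$t1=6
$t3=3
$t0=19
$t7=38
$t6=-9
$t6=3|8=11
$t3=3-38=-35
$t3=11&3=3
$t3=3*9=27
$t1=19-11=8
halt.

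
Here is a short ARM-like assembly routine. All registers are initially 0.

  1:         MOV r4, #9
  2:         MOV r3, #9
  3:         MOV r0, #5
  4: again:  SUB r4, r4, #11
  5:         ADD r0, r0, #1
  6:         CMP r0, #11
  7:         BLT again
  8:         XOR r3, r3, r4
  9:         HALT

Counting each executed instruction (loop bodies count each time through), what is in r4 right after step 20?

r4=9
r3=9
r0=5
r4=9-11=-2
r0=5+1=6
CMP r0, #11  (cmp 6,11)
BLT again: taken
r4=(-2)-11=-13
r0=6+1=7
CMP r0, #11  (cmp 7,11)
BLT again: taken
r4=(-13)-11=-24
r0=7+1=8
CMP r0, #11  (cmp 8,11)
BLT again: taken
r4=(-24)-11=-35
r0=8+1=9
CMP r0, #11  (cmp 9,11)
BLT again: taken
r4=(-35)-11=-46
After step 20: r4 = -46.

-46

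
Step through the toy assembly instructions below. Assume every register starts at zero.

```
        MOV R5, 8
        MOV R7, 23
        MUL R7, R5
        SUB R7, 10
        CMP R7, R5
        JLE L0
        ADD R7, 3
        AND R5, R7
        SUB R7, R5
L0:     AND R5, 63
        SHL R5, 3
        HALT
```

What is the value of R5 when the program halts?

0

after MOV R5, 8: R5=8
after MOV R7, 23: R7=23
after MUL R7, R5: R7=23*8=184
after SUB R7, 10: R7=184-10=174
CMP R7, R5  (cmp 174,8)
JLE L0: not taken
after ADD R7, 3: R7=174+3=177
after AND R5, R7: R5=8&177=0
after SUB R7, R5: R7=177-0=177
after AND R5, 63: R5=0&63=0
after SHL R5, 3: R5=0<<3=0
halt.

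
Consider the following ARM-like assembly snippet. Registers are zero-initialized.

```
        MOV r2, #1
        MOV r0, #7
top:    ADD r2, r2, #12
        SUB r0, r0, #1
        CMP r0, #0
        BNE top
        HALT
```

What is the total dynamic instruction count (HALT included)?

31

MOV r2, #1 → r2=1
MOV r0, #7 → r0=7
ADD r2, r2, #12 → r2=1+12=13
SUB r0, r0, #1 → r0=7-1=6
CMP r0, #0  (cmp 6,0)
BNE top: taken
ADD r2, r2, #12 → r2=13+12=25
SUB r0, r0, #1 → r0=6-1=5
CMP r0, #0  (cmp 5,0)
BNE top: taken
ADD r2, r2, #12 → r2=25+12=37
SUB r0, r0, #1 → r0=5-1=4
CMP r0, #0  (cmp 4,0)
BNE top: taken
ADD r2, r2, #12 → r2=37+12=49
SUB r0, r0, #1 → r0=4-1=3
CMP r0, #0  (cmp 3,0)
BNE top: taken
ADD r2, r2, #12 → r2=49+12=61
SUB r0, r0, #1 → r0=3-1=2
CMP r0, #0  (cmp 2,0)
BNE top: taken
ADD r2, r2, #12 → r2=61+12=73
SUB r0, r0, #1 → r0=2-1=1
CMP r0, #0  (cmp 1,0)
BNE top: taken
ADD r2, r2, #12 → r2=73+12=85
SUB r0, r0, #1 → r0=1-1=0
CMP r0, #0  (cmp 0,0)
BNE top: not taken
halt.
Total executed instructions: 31.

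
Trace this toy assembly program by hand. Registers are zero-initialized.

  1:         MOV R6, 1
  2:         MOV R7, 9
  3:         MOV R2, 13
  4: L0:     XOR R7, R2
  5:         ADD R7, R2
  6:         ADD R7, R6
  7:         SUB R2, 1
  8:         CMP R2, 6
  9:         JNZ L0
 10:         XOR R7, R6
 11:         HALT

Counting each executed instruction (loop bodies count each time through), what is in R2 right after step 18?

R6=1
R7=9
R2=13
R7=9^13=4
R7=4+13=17
R7=17+1=18
R2=13-1=12
CMP R2, 6  (cmp 12,6)
JNZ L0: taken
R7=18^12=30
R7=30+12=42
R7=42+1=43
R2=12-1=11
CMP R2, 6  (cmp 11,6)
JNZ L0: taken
R7=43^11=32
R7=32+11=43
R7=43+1=44
After step 18: R2 = 11.

11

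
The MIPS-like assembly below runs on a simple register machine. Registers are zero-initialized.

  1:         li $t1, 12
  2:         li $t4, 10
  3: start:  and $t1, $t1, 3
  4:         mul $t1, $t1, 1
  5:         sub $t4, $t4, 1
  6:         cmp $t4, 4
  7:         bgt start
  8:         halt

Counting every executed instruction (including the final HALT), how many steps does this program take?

$t1=12
$t4=10
$t1=12&3=0
$t1=0*1=0
$t4=10-1=9
cmp $t4, 4  (cmp 9,4)
bgt start: taken
$t1=0&3=0
$t1=0*1=0
$t4=9-1=8
cmp $t4, 4  (cmp 8,4)
bgt start: taken
$t1=0&3=0
$t1=0*1=0
$t4=8-1=7
cmp $t4, 4  (cmp 7,4)
bgt start: taken
$t1=0&3=0
$t1=0*1=0
$t4=7-1=6
cmp $t4, 4  (cmp 6,4)
bgt start: taken
$t1=0&3=0
$t1=0*1=0
$t4=6-1=5
cmp $t4, 4  (cmp 5,4)
bgt start: taken
$t1=0&3=0
$t1=0*1=0
$t4=5-1=4
cmp $t4, 4  (cmp 4,4)
bgt start: not taken
halt.
Total executed instructions: 33.

33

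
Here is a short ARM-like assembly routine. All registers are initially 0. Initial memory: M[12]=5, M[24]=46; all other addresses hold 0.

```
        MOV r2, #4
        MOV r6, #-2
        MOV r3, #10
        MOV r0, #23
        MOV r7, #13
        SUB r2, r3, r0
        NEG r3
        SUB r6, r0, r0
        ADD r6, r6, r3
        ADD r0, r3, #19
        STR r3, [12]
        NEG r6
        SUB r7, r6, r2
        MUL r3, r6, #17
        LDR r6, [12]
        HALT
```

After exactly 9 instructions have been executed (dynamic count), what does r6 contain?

-10

MOV r2, #4 → r2=4
MOV r6, #-2 → r6=-2
MOV r3, #10 → r3=10
MOV r0, #23 → r0=23
MOV r7, #13 → r7=13
SUB r2, r3, r0 → r2=10-23=-13
NEG r3 → r3=-(10)=-10
SUB r6, r0, r0 → r6=23-23=0
ADD r6, r6, r3 → r6=0+(-10)=-10
After step 9: r6 = -10.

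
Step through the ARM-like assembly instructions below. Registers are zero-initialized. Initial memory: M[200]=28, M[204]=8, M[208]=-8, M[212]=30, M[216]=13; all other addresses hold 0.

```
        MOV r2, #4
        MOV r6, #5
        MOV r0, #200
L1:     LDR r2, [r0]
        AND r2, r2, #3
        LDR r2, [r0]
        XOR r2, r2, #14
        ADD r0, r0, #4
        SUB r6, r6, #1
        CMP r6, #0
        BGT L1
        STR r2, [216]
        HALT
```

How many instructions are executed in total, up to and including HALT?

after MOV r2, #4: r2=4
after MOV r6, #5: r6=5
after MOV r0, #200: r0=200
after LDR r2, [r0]: r2=M[200]=28
after AND r2, r2, #3: r2=28&3=0
after LDR r2, [r0]: r2=M[200]=28
after XOR r2, r2, #14: r2=28^14=18
after ADD r0, r0, #4: r0=200+4=204
after SUB r6, r6, #1: r6=5-1=4
CMP r6, #0  (cmp 4,0)
BGT L1: taken
after LDR r2, [r0]: r2=M[204]=8
after AND r2, r2, #3: r2=8&3=0
after LDR r2, [r0]: r2=M[204]=8
after XOR r2, r2, #14: r2=8^14=6
after ADD r0, r0, #4: r0=204+4=208
after SUB r6, r6, #1: r6=4-1=3
CMP r6, #0  (cmp 3,0)
BGT L1: taken
after LDR r2, [r0]: r2=M[208]=-8
after AND r2, r2, #3: r2=(-8)&3=0
after LDR r2, [r0]: r2=M[208]=-8
after XOR r2, r2, #14: r2=(-8)^14=-10
after ADD r0, r0, #4: r0=208+4=212
after SUB r6, r6, #1: r6=3-1=2
CMP r6, #0  (cmp 2,0)
BGT L1: taken
after LDR r2, [r0]: r2=M[212]=30
after AND r2, r2, #3: r2=30&3=2
after LDR r2, [r0]: r2=M[212]=30
after XOR r2, r2, #14: r2=30^14=16
after ADD r0, r0, #4: r0=212+4=216
after SUB r6, r6, #1: r6=2-1=1
CMP r6, #0  (cmp 1,0)
BGT L1: taken
after LDR r2, [r0]: r2=M[216]=13
after AND r2, r2, #3: r2=13&3=1
after LDR r2, [r0]: r2=M[216]=13
after XOR r2, r2, #14: r2=13^14=3
after ADD r0, r0, #4: r0=216+4=220
after SUB r6, r6, #1: r6=1-1=0
CMP r6, #0  (cmp 0,0)
BGT L1: not taken
STR r2, [216] → M[216]=3
halt.
Total executed instructions: 45.

45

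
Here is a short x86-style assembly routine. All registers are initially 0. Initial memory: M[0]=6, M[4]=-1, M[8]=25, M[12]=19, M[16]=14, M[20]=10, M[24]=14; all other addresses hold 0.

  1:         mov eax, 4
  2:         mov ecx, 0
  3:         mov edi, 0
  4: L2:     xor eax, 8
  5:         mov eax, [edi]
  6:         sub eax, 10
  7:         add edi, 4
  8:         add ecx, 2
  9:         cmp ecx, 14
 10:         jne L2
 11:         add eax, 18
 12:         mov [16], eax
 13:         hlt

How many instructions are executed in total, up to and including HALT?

55

mov eax, 4 → eax=4
mov ecx, 0 → ecx=0
mov edi, 0 → edi=0
xor eax, 8 → eax=4^8=12
mov eax, [edi] → eax=M[0]=6
sub eax, 10 → eax=6-10=-4
add edi, 4 → edi=0+4=4
add ecx, 2 → ecx=0+2=2
cmp ecx, 14  (cmp 2,14)
jne L2: taken
xor eax, 8 → eax=(-4)^8=-12
mov eax, [edi] → eax=M[4]=-1
sub eax, 10 → eax=(-1)-10=-11
add edi, 4 → edi=4+4=8
add ecx, 2 → ecx=2+2=4
cmp ecx, 14  (cmp 4,14)
jne L2: taken
xor eax, 8 → eax=(-11)^8=-3
mov eax, [edi] → eax=M[8]=25
sub eax, 10 → eax=25-10=15
add edi, 4 → edi=8+4=12
add ecx, 2 → ecx=4+2=6
cmp ecx, 14  (cmp 6,14)
jne L2: taken
xor eax, 8 → eax=15^8=7
mov eax, [edi] → eax=M[12]=19
sub eax, 10 → eax=19-10=9
add edi, 4 → edi=12+4=16
add ecx, 2 → ecx=6+2=8
cmp ecx, 14  (cmp 8,14)
jne L2: taken
xor eax, 8 → eax=9^8=1
mov eax, [edi] → eax=M[16]=14
sub eax, 10 → eax=14-10=4
add edi, 4 → edi=16+4=20
add ecx, 2 → ecx=8+2=10
cmp ecx, 14  (cmp 10,14)
jne L2: taken
xor eax, 8 → eax=4^8=12
mov eax, [edi] → eax=M[20]=10
sub eax, 10 → eax=10-10=0
add edi, 4 → edi=20+4=24
add ecx, 2 → ecx=10+2=12
cmp ecx, 14  (cmp 12,14)
jne L2: taken
xor eax, 8 → eax=0^8=8
mov eax, [edi] → eax=M[24]=14
sub eax, 10 → eax=14-10=4
add edi, 4 → edi=24+4=28
add ecx, 2 → ecx=12+2=14
cmp ecx, 14  (cmp 14,14)
jne L2: not taken
add eax, 18 → eax=4+18=22
mov [16], eax → M[16]=22
halt.
Total executed instructions: 55.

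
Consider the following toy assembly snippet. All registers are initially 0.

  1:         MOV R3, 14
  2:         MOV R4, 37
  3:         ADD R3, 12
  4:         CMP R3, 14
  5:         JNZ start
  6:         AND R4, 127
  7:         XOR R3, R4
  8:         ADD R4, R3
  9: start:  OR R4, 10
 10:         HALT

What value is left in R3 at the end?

26

R3=14
R4=37
R3=14+12=26
CMP R3, 14  (cmp 26,14)
JNZ start: taken
R4=37|10=47
halt.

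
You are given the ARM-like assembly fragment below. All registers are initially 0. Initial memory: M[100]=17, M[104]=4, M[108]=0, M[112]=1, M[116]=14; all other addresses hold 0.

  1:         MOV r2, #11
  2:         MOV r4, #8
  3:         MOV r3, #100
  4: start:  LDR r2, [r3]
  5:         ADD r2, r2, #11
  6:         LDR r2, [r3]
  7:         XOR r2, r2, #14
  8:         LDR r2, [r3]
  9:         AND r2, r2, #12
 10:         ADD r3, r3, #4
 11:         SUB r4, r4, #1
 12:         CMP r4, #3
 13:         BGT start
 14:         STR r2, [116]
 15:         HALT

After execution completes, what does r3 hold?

after MOV r2, #11: r2=11
after MOV r4, #8: r4=8
after MOV r3, #100: r3=100
after LDR r2, [r3]: r2=M[100]=17
after ADD r2, r2, #11: r2=17+11=28
after LDR r2, [r3]: r2=M[100]=17
after XOR r2, r2, #14: r2=17^14=31
after LDR r2, [r3]: r2=M[100]=17
after AND r2, r2, #12: r2=17&12=0
after ADD r3, r3, #4: r3=100+4=104
after SUB r4, r4, #1: r4=8-1=7
CMP r4, #3  (cmp 7,3)
BGT start: taken
after LDR r2, [r3]: r2=M[104]=4
after ADD r2, r2, #11: r2=4+11=15
after LDR r2, [r3]: r2=M[104]=4
after XOR r2, r2, #14: r2=4^14=10
after LDR r2, [r3]: r2=M[104]=4
after AND r2, r2, #12: r2=4&12=4
after ADD r3, r3, #4: r3=104+4=108
after SUB r4, r4, #1: r4=7-1=6
CMP r4, #3  (cmp 6,3)
BGT start: taken
after LDR r2, [r3]: r2=M[108]=0
after ADD r2, r2, #11: r2=0+11=11
after LDR r2, [r3]: r2=M[108]=0
after XOR r2, r2, #14: r2=0^14=14
after LDR r2, [r3]: r2=M[108]=0
after AND r2, r2, #12: r2=0&12=0
after ADD r3, r3, #4: r3=108+4=112
after SUB r4, r4, #1: r4=6-1=5
CMP r4, #3  (cmp 5,3)
BGT start: taken
after LDR r2, [r3]: r2=M[112]=1
after ADD r2, r2, #11: r2=1+11=12
after LDR r2, [r3]: r2=M[112]=1
after XOR r2, r2, #14: r2=1^14=15
after LDR r2, [r3]: r2=M[112]=1
after AND r2, r2, #12: r2=1&12=0
after ADD r3, r3, #4: r3=112+4=116
after SUB r4, r4, #1: r4=5-1=4
CMP r4, #3  (cmp 4,3)
BGT start: taken
after LDR r2, [r3]: r2=M[116]=14
after ADD r2, r2, #11: r2=14+11=25
after LDR r2, [r3]: r2=M[116]=14
after XOR r2, r2, #14: r2=14^14=0
after LDR r2, [r3]: r2=M[116]=14
after AND r2, r2, #12: r2=14&12=12
after ADD r3, r3, #4: r3=116+4=120
after SUB r4, r4, #1: r4=4-1=3
CMP r4, #3  (cmp 3,3)
BGT start: not taken
STR r2, [116] → M[116]=12
halt.

120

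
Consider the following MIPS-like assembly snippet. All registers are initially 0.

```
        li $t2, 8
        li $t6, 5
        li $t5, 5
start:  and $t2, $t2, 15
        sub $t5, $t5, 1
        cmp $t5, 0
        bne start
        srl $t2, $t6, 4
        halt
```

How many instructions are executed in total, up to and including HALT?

25

after li $t2, 8: $t2=8
after li $t6, 5: $t6=5
after li $t5, 5: $t5=5
after and $t2, $t2, 15: $t2=8&15=8
after sub $t5, $t5, 1: $t5=5-1=4
cmp $t5, 0  (cmp 4,0)
bne start: taken
after and $t2, $t2, 15: $t2=8&15=8
after sub $t5, $t5, 1: $t5=4-1=3
cmp $t5, 0  (cmp 3,0)
bne start: taken
after and $t2, $t2, 15: $t2=8&15=8
after sub $t5, $t5, 1: $t5=3-1=2
cmp $t5, 0  (cmp 2,0)
bne start: taken
after and $t2, $t2, 15: $t2=8&15=8
after sub $t5, $t5, 1: $t5=2-1=1
cmp $t5, 0  (cmp 1,0)
bne start: taken
after and $t2, $t2, 15: $t2=8&15=8
after sub $t5, $t5, 1: $t5=1-1=0
cmp $t5, 0  (cmp 0,0)
bne start: not taken
after srl $t2, $t6, 4: $t2=5>>4=0
halt.
Total executed instructions: 25.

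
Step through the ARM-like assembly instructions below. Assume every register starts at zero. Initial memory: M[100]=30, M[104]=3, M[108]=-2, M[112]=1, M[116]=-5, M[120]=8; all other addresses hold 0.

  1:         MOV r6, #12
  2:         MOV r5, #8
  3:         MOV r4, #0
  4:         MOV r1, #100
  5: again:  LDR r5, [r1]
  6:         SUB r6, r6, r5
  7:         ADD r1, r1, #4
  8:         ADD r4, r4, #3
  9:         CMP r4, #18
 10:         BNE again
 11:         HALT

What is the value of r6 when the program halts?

MOV r6, #12 → r6=12
MOV r5, #8 → r5=8
MOV r4, #0 → r4=0
MOV r1, #100 → r1=100
LDR r5, [r1] → r5=M[100]=30
SUB r6, r6, r5 → r6=12-30=-18
ADD r1, r1, #4 → r1=100+4=104
ADD r4, r4, #3 → r4=0+3=3
CMP r4, #18  (cmp 3,18)
BNE again: taken
LDR r5, [r1] → r5=M[104]=3
SUB r6, r6, r5 → r6=(-18)-3=-21
ADD r1, r1, #4 → r1=104+4=108
ADD r4, r4, #3 → r4=3+3=6
CMP r4, #18  (cmp 6,18)
BNE again: taken
LDR r5, [r1] → r5=M[108]=-2
SUB r6, r6, r5 → r6=(-21)-(-2)=-19
ADD r1, r1, #4 → r1=108+4=112
ADD r4, r4, #3 → r4=6+3=9
CMP r4, #18  (cmp 9,18)
BNE again: taken
LDR r5, [r1] → r5=M[112]=1
SUB r6, r6, r5 → r6=(-19)-1=-20
ADD r1, r1, #4 → r1=112+4=116
ADD r4, r4, #3 → r4=9+3=12
CMP r4, #18  (cmp 12,18)
BNE again: taken
LDR r5, [r1] → r5=M[116]=-5
SUB r6, r6, r5 → r6=(-20)-(-5)=-15
ADD r1, r1, #4 → r1=116+4=120
ADD r4, r4, #3 → r4=12+3=15
CMP r4, #18  (cmp 15,18)
BNE again: taken
LDR r5, [r1] → r5=M[120]=8
SUB r6, r6, r5 → r6=(-15)-8=-23
ADD r1, r1, #4 → r1=120+4=124
ADD r4, r4, #3 → r4=15+3=18
CMP r4, #18  (cmp 18,18)
BNE again: not taken
halt.

-23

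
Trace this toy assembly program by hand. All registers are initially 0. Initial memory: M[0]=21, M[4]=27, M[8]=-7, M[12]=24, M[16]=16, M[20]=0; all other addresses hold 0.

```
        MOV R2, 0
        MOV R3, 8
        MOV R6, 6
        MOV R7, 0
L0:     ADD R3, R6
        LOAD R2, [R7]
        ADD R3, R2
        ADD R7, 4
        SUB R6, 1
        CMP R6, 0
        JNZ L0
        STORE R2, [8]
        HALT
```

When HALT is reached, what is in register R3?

110

after MOV R2, 0: R2=0
after MOV R3, 8: R3=8
after MOV R6, 6: R6=6
after MOV R7, 0: R7=0
after ADD R3, R6: R3=8+6=14
after LOAD R2, [R7]: R2=M[0]=21
after ADD R3, R2: R3=14+21=35
after ADD R7, 4: R7=0+4=4
after SUB R6, 1: R6=6-1=5
CMP R6, 0  (cmp 5,0)
JNZ L0: taken
after ADD R3, R6: R3=35+5=40
after LOAD R2, [R7]: R2=M[4]=27
after ADD R3, R2: R3=40+27=67
after ADD R7, 4: R7=4+4=8
after SUB R6, 1: R6=5-1=4
CMP R6, 0  (cmp 4,0)
JNZ L0: taken
after ADD R3, R6: R3=67+4=71
after LOAD R2, [R7]: R2=M[8]=-7
after ADD R3, R2: R3=71+(-7)=64
after ADD R7, 4: R7=8+4=12
after SUB R6, 1: R6=4-1=3
CMP R6, 0  (cmp 3,0)
JNZ L0: taken
after ADD R3, R6: R3=64+3=67
after LOAD R2, [R7]: R2=M[12]=24
after ADD R3, R2: R3=67+24=91
after ADD R7, 4: R7=12+4=16
after SUB R6, 1: R6=3-1=2
CMP R6, 0  (cmp 2,0)
JNZ L0: taken
after ADD R3, R6: R3=91+2=93
after LOAD R2, [R7]: R2=M[16]=16
after ADD R3, R2: R3=93+16=109
after ADD R7, 4: R7=16+4=20
after SUB R6, 1: R6=2-1=1
CMP R6, 0  (cmp 1,0)
JNZ L0: taken
after ADD R3, R6: R3=109+1=110
after LOAD R2, [R7]: R2=M[20]=0
after ADD R3, R2: R3=110+0=110
after ADD R7, 4: R7=20+4=24
after SUB R6, 1: R6=1-1=0
CMP R6, 0  (cmp 0,0)
JNZ L0: not taken
STORE R2, [8] → M[8]=0
halt.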